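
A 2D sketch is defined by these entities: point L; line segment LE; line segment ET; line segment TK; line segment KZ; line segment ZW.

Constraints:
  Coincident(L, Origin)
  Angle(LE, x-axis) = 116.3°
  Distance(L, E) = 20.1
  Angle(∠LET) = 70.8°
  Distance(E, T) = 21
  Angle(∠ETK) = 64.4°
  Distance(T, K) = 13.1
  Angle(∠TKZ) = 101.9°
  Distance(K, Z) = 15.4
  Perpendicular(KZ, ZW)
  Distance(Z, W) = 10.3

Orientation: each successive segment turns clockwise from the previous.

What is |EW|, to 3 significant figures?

3.37

L is at the origin; LE runs at 116.3° with length 20.1, so E = (-8.91, 18.0). ∠LET = 70.8° gives ET at 7.10° from the x-axis; with |ET| = 21.0, T = (11.9, 20.6). ∠ETK = 64.4° gives TK at -108° from the x-axis; with |TK| = 13.1, K = (7.78, 8.19). ∠TKZ = 101.9° gives KZ at 173° from the x-axis; with |KZ| = 15.4, Z = (-7.52, 9.96). KZ ⟂ ZW, so ZW runs at 83.4°; with |ZW| = 10.3, W = (-6.34, 20.2). Then |EW| = |W − E| = 3.37.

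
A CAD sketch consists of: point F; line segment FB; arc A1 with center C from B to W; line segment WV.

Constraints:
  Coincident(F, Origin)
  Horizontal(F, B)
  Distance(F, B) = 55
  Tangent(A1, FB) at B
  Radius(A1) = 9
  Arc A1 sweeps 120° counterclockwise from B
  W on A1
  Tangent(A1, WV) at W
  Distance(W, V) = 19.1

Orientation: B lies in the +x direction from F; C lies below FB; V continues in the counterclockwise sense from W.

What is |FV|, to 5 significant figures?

64.216

F is at the origin; FB is horizontal with |FB| = 55.0 and B on the +x side, so B = (55.000, 0.0000). A1 meets FB tangentially, so CB is at right angles to FB, so C = B + (0, -9) = (55.000, -9.0000). On A1, B sits at bearing 90° from C; a 120° counterclockwise sweep puts W at bearing 210°, so W = C + 9.0·(cos 210°, sin 210°) = (47.206, -13.500). The tangent condition forces CW to be normal to WV, so WV runs along (−sin 210°, cos 210°); with |WV| = 19.1, V = (56.756, -30.041). Then |FV| = |V − F| = 64.216.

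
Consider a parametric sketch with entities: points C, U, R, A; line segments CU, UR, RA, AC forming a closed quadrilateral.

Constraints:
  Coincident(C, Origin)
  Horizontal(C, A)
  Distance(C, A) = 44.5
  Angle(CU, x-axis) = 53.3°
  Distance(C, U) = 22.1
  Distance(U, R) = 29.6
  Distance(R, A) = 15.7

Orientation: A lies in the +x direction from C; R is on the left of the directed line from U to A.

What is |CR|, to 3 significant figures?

45.5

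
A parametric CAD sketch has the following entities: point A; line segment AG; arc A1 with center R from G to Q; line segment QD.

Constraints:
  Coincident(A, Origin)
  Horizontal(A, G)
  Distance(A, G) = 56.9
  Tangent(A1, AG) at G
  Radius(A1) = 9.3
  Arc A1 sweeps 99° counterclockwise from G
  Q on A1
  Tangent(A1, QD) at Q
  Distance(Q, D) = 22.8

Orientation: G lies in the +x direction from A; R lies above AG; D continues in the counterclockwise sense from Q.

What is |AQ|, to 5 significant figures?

66.955

A is at the origin; AG is horizontal with |AG| = 56.9 and G on the +x side, so G = (56.900, 0.0000). The tangent condition forces RG to be normal to AG, so R = G + (0, 9.3) = (56.900, 9.3000). On A1, G sits at bearing -90° from R; a 99° counterclockwise sweep puts Q at bearing 9°, so Q = R + 9.3·(cos 9°, sin 9°) = (66.086, 10.755). Then |AQ| = |Q − A| = 66.955.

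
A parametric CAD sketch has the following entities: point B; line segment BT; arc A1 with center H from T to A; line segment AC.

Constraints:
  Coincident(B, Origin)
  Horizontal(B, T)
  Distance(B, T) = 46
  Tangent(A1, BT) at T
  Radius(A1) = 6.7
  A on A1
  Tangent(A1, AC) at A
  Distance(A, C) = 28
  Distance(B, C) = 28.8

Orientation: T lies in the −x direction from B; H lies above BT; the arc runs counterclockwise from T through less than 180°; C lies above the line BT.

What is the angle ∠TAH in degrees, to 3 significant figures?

69.3°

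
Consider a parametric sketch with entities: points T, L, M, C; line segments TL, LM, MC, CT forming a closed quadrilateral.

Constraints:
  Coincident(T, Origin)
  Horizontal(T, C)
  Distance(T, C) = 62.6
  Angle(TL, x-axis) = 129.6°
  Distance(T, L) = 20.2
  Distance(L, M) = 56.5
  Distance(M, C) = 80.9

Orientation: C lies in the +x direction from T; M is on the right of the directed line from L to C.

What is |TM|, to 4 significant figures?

41.32

T is at the origin; T and C share the same y with |TC| = 62.6 and C in +x, so C = (62.6, 0). TL runs at 129.6° with |TL| = 20.2, so L = (-12.88, 15.56). M is determined by |LM| = 56.5 and |MC| = 80.9 together: it lies at the intersection of circle(L, 56.5) and circle(C, 80.9). With |LC| = 77.06, the foot of the radical line on LC is 16.78 from L and the perpendicular offset is √(56.5² − 16.78²) = 53.95. Taking the right-of-LC solution: M = (-7.338, -40.66).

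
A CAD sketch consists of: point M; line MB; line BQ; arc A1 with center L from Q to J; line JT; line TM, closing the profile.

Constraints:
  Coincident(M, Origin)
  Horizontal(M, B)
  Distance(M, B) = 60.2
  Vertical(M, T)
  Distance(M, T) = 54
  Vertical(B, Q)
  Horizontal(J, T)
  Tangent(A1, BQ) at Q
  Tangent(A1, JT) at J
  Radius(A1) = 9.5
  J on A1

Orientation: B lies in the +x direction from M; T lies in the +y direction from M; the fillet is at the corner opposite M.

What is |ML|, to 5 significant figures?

67.459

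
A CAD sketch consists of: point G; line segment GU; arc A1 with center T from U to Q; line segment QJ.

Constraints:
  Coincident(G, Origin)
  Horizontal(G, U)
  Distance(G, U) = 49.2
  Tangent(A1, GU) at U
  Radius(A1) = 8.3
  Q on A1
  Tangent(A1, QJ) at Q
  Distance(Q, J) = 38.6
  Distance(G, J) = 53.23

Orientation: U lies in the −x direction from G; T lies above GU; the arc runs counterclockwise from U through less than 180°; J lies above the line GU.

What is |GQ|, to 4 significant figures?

41.65

G is at the origin; GU is horizontal with |GU| = 49.2 and U on the −x side, so U = (-49.20, 0.000). The tangent condition forces TU to be normal to GU, so T = U + (0, 8.3) = (-49.20, 8.300). Since TQ ⟂ QJ (tangency), |TJ| = √(8.3² + 38.6²) = 39.48 regardless of where Q sits on A1. So J lies on both circle(G, 53.23) and circle(T, 39.48); the above-GU intersection is J = (-30.95, 43.31). Q is the foot of the tangent from J: Q = (-41.20, 6.096).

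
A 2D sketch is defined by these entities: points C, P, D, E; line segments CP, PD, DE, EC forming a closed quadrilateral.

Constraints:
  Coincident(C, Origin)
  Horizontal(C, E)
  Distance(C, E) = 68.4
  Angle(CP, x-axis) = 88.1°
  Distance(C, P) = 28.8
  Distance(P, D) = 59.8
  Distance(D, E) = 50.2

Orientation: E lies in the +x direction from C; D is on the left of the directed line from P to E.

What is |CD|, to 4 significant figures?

75.32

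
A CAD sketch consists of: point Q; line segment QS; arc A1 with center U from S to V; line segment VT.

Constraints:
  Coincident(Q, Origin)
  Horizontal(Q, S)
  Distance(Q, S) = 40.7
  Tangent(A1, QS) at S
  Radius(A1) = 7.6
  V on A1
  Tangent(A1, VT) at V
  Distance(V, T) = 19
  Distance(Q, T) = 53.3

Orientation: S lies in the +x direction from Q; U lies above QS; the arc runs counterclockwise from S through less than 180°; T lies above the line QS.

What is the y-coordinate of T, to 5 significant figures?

27.446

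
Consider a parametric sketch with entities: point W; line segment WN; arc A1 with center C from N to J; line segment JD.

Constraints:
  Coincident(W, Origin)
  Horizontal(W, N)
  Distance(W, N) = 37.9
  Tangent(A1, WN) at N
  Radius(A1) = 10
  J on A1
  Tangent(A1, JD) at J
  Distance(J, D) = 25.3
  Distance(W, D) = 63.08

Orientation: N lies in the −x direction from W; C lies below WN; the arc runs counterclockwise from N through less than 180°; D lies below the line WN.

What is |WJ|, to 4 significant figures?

48.02

Checks: |WN| = 37.90 ✓; |CJ| = 10.00 ✓; ∠(CJ, JD) = 90.00° ✓; |JD| = 25.30 ✓; |WD| = 63.08 ✓.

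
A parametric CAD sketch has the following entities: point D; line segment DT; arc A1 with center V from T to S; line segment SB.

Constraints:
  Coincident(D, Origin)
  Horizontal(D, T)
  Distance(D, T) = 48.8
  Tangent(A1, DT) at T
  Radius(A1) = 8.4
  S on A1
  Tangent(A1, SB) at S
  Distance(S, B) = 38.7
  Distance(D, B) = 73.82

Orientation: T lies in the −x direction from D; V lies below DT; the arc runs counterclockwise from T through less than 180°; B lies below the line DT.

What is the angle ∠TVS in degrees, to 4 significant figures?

90.64°

Checks: |VS| = 8.400 ✓; ∠(VS, SB) = 90.00° ✓; |SB| = 38.70 ✓; |DB| = 73.82 ✓.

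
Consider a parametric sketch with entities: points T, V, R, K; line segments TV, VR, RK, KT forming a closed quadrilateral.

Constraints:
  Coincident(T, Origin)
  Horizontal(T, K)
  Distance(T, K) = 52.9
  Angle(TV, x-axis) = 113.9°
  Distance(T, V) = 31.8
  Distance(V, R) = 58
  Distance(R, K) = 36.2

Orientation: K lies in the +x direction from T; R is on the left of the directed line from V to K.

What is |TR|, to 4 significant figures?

57.01

T is at the origin; TK is horizontal with |TK| = 52.9 and K in +x, so K = (52.9, 0). TV runs at 113.9° with |TV| = 31.8, so V = (-12.88, 29.07). R is determined by |VR| = 58.0 and |RK| = 36.2 together: it lies at the intersection of circle(V, 58.0) and circle(K, 36.2). With |VK| = 71.92, the foot of the radical line on VK is 50.24 from V and the perpendicular offset is √(58.0² − 50.24²) = 28.99. Taking the left-of-VK solution: R = (44.78, 35.28).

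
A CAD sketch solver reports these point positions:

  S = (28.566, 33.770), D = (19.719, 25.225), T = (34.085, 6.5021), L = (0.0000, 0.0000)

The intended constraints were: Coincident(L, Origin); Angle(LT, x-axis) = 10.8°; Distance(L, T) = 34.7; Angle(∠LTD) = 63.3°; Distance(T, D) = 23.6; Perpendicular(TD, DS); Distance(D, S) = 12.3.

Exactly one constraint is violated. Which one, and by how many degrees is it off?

Perpendicular(TD, DS) — off by 6.51°.

L = (0.00, 0.00) ✓; LT at 10.80° ✓; |LT| = 34.70 ✓; ∠LTD = 63.30° ✓; |TD| = 23.60 ✓; ∠(TD, DS) = 83.49° ✗; |DS| = 12.30 ✓.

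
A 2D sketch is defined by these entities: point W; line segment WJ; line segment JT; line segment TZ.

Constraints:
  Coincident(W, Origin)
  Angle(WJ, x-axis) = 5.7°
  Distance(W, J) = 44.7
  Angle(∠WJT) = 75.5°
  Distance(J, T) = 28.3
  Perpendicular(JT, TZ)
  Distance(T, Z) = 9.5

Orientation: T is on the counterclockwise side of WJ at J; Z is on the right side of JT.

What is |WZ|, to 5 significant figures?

55.480

W is at the origin; WJ runs at 5.7° with length 44.7, so J = 44.7·(cos 5.7°, sin 5.7°) = (44.479, 4.4396). ∠WJT = 75.5°, so JT runs at 5.7° + (180° − 75.5°) = 110.20° from the x-axis; with |JT| = 28.3, T = J + 28.3·(cos 110.20°, sin 110.20°) = (34.707, 30.999). JT ⟂ TZ; with |TZ| = 9.5 on the right of JT, Z = T + 9.5·(0.93849, 0.34530) = (43.623, 34.279). Then |WZ| = |Z − W| = 55.480.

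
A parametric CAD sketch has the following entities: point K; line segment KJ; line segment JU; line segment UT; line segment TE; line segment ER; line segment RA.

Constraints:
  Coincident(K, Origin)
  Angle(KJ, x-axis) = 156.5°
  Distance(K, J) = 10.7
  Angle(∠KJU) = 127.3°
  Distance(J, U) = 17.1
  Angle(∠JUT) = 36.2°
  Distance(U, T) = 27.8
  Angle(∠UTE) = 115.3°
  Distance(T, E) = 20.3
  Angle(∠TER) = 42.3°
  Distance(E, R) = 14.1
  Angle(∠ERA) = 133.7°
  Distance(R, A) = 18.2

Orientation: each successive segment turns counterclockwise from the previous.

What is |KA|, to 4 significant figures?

13.19

K is at the origin; KJ runs at 156.5° with length 10.7, so J = (-9.813, 4.267). ∠KJU = 127.3° gives JU at -150.8° from the x-axis; with |JU| = 17.1, U = (-24.74, -4.076). ∠JUT = 36.2° gives UT at -7.000° from the x-axis; with |UT| = 27.8, T = (2.853, -7.464). ∠UTE = 115.3° gives TE at 57.70° from the x-axis; with |TE| = 20.3, E = (13.70, 9.695). ∠TER = 42.3° gives ER at -164.6° from the x-axis; with |ER| = 14.1, R = (0.1069, 5.951). ∠ERA = 133.7° gives RA at -118.3° from the x-axis; with |RA| = 18.2, A = (-8.522, -10.07). Then |KA| = |A − K| = 13.19.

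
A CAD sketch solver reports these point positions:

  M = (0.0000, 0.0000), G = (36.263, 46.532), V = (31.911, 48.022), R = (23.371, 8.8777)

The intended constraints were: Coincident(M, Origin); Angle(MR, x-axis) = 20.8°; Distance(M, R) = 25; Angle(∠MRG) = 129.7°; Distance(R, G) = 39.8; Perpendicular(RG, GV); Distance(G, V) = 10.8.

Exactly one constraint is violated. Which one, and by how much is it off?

Distance(G, V) = 10.8 — off by 6.20.

M = (0.00, 0.00) ✓; MR at 20.80° ✓; |MR| = 25.00 ✓; ∠MRG = 129.7° ✓; |RG| = 39.80 ✓; ∠(RG, GV) = 90.00° ✓; |GV| = 4.600 ✗.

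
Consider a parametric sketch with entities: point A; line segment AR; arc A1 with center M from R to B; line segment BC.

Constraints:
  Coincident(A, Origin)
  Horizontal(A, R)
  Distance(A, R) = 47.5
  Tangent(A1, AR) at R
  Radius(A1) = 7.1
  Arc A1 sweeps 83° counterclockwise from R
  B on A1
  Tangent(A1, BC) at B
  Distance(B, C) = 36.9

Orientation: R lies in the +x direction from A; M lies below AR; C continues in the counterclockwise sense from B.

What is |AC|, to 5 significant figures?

55.944

A is at the origin; AR is horizontal with |AR| = 47.5 and R on the +x side, so R = (47.500, 0.0000). Since A1 is tangent to AR there, MR ⟂ AR, so M = R + (0, -7.1) = (47.500, -7.1000). On A1, R sits at bearing 90° from M; an 83° counterclockwise sweep puts B at bearing 173°, so B = M + 7.1·(cos 173°, sin 173°) = (40.453, -6.2347). Tangency of A1 to BC means the radius MB is perpendicular to BC, so BC runs along (−sin 173°, cos 173°); with |BC| = 36.9, C = (35.956, -42.860). Then |AC| = |C − A| = 55.944.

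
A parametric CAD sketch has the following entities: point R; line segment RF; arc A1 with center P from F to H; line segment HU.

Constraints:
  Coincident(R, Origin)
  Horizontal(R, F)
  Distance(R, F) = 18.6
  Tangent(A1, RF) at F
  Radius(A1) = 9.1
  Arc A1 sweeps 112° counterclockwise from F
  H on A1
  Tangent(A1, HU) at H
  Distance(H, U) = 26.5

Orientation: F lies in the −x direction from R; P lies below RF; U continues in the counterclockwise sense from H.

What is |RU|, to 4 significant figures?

40.84

R is at the origin; RF is horizontal with |RF| = 18.6 and F on the −x side, so F = (-18.60, 0.000). Since A1 is tangent to RF there, PF ⟂ RF, so P = F + (0, -9.1) = (-18.60, -9.100). On A1, F sits at bearing 90° from P; a 112° counterclockwise sweep puts H at bearing 202°, so H = P + 9.1·(cos 202°, sin 202°) = (-27.04, -12.51). The tangent condition forces PH to be normal to HU, so HU runs along (−sin 202°, cos 202°); with |HU| = 26.5, U = (-17.11, -37.08). Then |RU| = |U − R| = 40.84.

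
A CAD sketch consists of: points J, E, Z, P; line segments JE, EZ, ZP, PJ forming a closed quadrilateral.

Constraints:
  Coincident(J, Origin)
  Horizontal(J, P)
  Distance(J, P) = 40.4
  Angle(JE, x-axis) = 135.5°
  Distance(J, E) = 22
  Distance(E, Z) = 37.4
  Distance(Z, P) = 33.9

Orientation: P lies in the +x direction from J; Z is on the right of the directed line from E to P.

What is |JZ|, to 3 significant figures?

15.5

J is at the origin; J and P share the same y with |JP| = 40.4 and P in +x, so P = (40.4, 0). JE runs at 135.5° with |JE| = 22.0, so E = (-15.7, 15.4). Z is determined by |EZ| = 37.4 and |ZP| = 33.9 together: it lies at the intersection of circle(E, 37.4) and circle(P, 33.9). With |EP| = 58.2, the foot of the radical line on EP is 31.2 from E and the perpendicular offset is √(37.4² − 31.2²) = 20.6. Taking the right-of-EP solution: Z = (8.97, -12.7).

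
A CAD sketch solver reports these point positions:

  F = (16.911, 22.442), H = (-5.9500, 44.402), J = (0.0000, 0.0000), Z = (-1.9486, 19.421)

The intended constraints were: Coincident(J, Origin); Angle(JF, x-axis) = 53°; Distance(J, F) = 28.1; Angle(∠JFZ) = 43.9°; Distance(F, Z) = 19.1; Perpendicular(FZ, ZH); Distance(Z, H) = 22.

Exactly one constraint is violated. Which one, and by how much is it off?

Distance(Z, H) = 22 — off by 3.30.

J = (0.00, 0.00) ✓; JF at 53.00° ✓; |JF| = 28.10 ✓; ∠JFZ = 43.90° ✓; |FZ| = 19.10 ✓; ∠(FZ, ZH) = 90.00° ✓; |ZH| = 25.30 ✗.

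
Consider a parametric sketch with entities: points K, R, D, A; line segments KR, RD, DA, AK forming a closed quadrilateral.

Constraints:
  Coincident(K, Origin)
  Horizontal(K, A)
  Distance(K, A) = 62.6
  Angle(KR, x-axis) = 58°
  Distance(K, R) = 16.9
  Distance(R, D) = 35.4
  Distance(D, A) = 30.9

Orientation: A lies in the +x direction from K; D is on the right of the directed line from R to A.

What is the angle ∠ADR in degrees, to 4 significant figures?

113.6°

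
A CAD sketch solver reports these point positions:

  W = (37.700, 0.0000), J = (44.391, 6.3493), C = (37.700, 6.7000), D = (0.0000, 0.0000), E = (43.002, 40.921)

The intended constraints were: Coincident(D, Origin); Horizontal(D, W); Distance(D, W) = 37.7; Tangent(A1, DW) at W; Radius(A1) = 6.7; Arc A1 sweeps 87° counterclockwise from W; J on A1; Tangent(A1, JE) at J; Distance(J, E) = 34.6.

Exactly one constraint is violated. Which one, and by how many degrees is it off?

Tangent(A1, JE) at J — off by 5.30°.

D = (0.00, 0.00) ✓; D.y = 0.00, W.y = 0.00 ✓; |DW| = 37.70 ✓; ∠(CW, WD) = 90.00° ✓; |CW| = 6.700 ✓; bearing(C→J) − bearing(C→W) = 87.00° ✓; |CJ| = 6.700 ✓; ∠(CJ, JE) = 84.70° ✗; |JE| = 34.60 ✓.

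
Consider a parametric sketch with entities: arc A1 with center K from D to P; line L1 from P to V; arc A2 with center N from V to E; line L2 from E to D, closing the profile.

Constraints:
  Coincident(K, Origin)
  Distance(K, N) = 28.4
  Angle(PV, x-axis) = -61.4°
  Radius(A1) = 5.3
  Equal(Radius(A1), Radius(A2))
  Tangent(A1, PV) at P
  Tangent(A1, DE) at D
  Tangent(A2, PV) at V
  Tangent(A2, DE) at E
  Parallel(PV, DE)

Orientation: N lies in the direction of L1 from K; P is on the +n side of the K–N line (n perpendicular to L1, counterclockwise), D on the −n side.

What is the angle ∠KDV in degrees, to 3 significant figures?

69.5°

The slot axis is L1's direction at -61.4°, so u = (cos -61.4°, sin -61.4°) = (0.479, -0.878) and n = (−sin -61.4°, cos -61.4°) = (0.878, 0.479). K is at the origin and N lies 28.4 along u from K, so N = 28.4·u = (13.6, -24.9). Tangency of A1 to both parallel lines with radius 5.3 puts P and D at K ± 5.3·n: P = (4.65, 2.54), D = (-4.65, -2.54). Equal radii place V and E the same way about N: V = N + 5.3·n = (18.2, -22.4), E = N − 5.3·n = (8.94, -27.5). Then cos ∠KDV = DK·DV / (|DK||DV|), giving 69.5°.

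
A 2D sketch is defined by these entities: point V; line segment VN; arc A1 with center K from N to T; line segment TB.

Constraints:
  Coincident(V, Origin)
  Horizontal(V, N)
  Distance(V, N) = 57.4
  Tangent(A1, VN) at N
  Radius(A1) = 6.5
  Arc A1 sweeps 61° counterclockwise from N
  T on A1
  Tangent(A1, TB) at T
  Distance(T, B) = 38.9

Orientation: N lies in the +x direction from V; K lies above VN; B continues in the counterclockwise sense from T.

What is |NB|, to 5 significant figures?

44.711

V is at the origin; VN is horizontal with |VN| = 57.4 and N on the +x side, so N = (57.400, 0.0000). Tangency of A1 to VN means the radius KN is perpendicular to VN, so K = N + (0, 6.5) = (57.400, 6.5000). On A1, N sits at bearing -90° from K; a 61° counterclockwise sweep puts T at bearing -29°, so T = K + 6.5·(cos -29°, sin -29°) = (63.085, 3.3487). The tangent condition forces KT to be normal to TB, so TB runs along (−sin -29°, cos -29°); with |TB| = 38.9, B = (81.944, 37.371). Then |NB| = |B − N| = 44.711.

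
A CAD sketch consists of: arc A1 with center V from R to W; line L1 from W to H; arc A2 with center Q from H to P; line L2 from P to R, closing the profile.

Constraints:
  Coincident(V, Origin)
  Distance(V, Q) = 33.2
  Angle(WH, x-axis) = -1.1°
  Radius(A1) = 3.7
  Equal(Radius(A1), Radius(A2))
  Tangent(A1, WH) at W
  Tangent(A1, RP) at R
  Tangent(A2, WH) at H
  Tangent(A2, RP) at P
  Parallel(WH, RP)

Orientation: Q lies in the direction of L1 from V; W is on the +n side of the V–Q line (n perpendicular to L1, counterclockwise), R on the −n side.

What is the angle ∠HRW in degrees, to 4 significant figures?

77.43°

The slot axis is L1's direction at -1.1°, so u = (cos -1.1°, sin -1.1°) = (0.9998, -0.01920) and n = (−sin -1.1°, cos -1.1°) = (0.01920, 0.9998). V is at the origin and Q lies 33.2 along u from V, so Q = 33.2·u = (33.19, -0.6374). Tangency of A1 to both parallel lines with radius 3.7 puts W and R at V ± 3.7·n: W = (0.07103, 3.699), R = (-0.07103, -3.699). Equal radii place H and P the same way about Q: H = Q + 3.7·n = (33.26, 3.062), P = Q − 3.7·n = (33.12, -4.337). Then cos ∠HRW = RH·RW / (|RH||RW|), giving 77.43°.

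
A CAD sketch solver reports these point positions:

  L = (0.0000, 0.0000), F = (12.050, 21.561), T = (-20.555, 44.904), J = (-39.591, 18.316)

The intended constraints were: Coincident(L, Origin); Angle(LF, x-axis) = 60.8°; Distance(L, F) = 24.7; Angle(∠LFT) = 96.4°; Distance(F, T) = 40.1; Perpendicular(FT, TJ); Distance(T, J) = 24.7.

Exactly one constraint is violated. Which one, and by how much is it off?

Distance(T, J) = 24.7 — off by 8.00.

L = (0.00, 0.00) ✓; LF at 60.80° ✓; |LF| = 24.70 ✓; ∠LFT = 96.40° ✓; |FT| = 40.10 ✓; ∠(FT, TJ) = 90.00° ✓; |TJ| = 32.70 ✗.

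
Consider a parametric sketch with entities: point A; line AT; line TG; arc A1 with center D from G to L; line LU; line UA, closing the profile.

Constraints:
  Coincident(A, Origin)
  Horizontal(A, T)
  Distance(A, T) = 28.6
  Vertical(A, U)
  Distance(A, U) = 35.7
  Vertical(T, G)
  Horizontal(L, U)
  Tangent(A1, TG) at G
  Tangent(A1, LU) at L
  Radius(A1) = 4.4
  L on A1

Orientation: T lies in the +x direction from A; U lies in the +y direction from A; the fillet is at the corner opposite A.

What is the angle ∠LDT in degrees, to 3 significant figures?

172°

The virtual corner opposite A is at (28.6, 35.7). Tangency of A1 to TG means the radius DG is perpendicular to TG and since A1 is tangent to LU there, DL ⟂ LU, with radius 4.4, so the center D sits 4.4 in from both sides at D = (24.2, 31.3). That places the tangent points at G = (28.6, 31.3) on TG and L = (24.2, 35.7) on LU. Then cos ∠LDT = DL·DT / (|DL||DT|), giving 172°.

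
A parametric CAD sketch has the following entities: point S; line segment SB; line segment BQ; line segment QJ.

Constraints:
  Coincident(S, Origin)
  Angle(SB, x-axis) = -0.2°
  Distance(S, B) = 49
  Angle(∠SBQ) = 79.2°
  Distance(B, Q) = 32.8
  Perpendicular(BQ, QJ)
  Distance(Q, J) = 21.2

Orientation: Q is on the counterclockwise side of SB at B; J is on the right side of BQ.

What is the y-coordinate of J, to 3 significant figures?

36.0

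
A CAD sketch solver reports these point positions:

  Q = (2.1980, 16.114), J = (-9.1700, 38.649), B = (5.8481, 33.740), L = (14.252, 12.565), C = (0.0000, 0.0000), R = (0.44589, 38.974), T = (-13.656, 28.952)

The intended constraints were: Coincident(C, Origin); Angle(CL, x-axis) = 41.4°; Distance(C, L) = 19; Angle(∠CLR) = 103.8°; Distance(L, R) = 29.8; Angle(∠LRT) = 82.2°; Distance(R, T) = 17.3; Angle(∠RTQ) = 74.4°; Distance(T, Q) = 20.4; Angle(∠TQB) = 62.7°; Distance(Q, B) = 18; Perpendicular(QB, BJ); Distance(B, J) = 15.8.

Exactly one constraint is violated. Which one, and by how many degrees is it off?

Perpendicular(QB, BJ) — off by 6.40°.

C = (0.00, 0.00) ✓; CL at 41.40° ✓; |CL| = 19.00 ✓; ∠CLR = 103.8° ✓; |LR| = 29.80 ✓; ∠LRT = 82.20° ✓; |RT| = 17.30 ✓; ∠RTQ = 74.40° ✓; |TQ| = 20.40 ✓; ∠TQB = 62.70° ✓; |QB| = 18.00 ✓; ∠(QB, BJ) = 83.60° ✗; |BJ| = 15.80 ✓.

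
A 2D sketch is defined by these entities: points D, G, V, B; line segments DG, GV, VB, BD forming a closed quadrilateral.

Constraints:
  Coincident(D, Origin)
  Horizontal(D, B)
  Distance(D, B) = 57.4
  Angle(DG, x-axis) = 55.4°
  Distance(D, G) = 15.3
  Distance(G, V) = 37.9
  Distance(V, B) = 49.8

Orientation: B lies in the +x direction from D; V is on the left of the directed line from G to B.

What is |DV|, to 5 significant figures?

53.186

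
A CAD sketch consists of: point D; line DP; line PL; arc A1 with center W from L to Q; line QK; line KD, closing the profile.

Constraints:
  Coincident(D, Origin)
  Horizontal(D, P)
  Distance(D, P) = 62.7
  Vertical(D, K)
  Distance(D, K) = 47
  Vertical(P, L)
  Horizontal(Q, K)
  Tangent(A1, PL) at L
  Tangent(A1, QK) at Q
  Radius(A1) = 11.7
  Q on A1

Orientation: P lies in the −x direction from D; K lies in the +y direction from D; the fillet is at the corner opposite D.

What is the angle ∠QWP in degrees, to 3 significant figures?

162°

D is at the origin; D and P share the same y with |DP| = 62.7 and P on the −x side, so P = (-62.7, 0.00). DK is vertical with |DK| = 47.0 and K on the +y side, so K = (0.00, 47.0). The virtual corner opposite D is at (-62.7, 47.0). A1 meets PL tangentially, so WL is at right angles to PL and A1 meets QK tangentially, so WQ is at right angles to QK, with radius 11.7, so the center W sits 11.7 in from both sides at W = (-51.0, 35.3). That places the tangent points at L = (-62.7, 35.3) on PL and Q = (-51.0, 47.0) on QK. Then cos ∠QWP = WQ·WP / (|WQ||WP|), giving 162°.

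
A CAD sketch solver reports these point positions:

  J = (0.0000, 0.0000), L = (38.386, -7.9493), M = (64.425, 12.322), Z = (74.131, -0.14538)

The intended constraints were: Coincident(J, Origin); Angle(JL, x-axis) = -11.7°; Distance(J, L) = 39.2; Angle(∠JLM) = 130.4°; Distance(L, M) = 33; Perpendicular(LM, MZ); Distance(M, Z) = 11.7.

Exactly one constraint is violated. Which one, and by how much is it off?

Distance(M, Z) = 11.7 — off by 4.10.

J = (0.00, 0.00) ✓; JL at -11.70° ✓; |JL| = 39.20 ✓; ∠JLM = 130.4° ✓; |LM| = 33.00 ✓; ∠(LM, MZ) = 90.00° ✓; |MZ| = 15.80 ✗.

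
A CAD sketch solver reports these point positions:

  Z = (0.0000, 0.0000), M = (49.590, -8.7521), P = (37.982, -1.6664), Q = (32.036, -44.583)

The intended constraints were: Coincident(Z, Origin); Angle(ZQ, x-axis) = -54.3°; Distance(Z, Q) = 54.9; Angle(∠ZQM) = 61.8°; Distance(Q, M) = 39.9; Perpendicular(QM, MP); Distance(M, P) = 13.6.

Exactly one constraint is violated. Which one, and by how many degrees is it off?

Perpendicular(QM, MP) — off by 5.30°.

Z = (0.00, 0.00) ✓; ZQ at -54.30° ✓; |ZQ| = 54.90 ✓; ∠ZQM = 61.80° ✓; |QM| = 39.90 ✓; ∠(QM, MP) = 84.70° ✗; |MP| = 13.60 ✓.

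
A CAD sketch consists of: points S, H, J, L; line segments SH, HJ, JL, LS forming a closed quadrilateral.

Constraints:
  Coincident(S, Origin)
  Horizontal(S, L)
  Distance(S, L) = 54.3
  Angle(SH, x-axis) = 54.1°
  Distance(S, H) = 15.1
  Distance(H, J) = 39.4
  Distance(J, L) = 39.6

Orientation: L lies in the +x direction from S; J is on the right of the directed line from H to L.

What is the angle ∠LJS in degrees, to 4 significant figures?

95.25°

Checks: |HJ| = 39.40 ✓; |JL| = 39.60 ✓.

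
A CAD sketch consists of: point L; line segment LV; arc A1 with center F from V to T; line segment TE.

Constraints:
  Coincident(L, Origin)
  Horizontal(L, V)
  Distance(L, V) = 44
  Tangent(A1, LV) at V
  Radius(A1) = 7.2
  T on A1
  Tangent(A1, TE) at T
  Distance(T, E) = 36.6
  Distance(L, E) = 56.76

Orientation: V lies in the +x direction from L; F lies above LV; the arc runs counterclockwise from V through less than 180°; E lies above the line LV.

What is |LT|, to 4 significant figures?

51.60

Checks: ∠(FV, VL) = 90.00° ✓; |FT| = 7.200 ✓; ∠(FT, TE) = 90.00° ✓; |TE| = 36.60 ✓; |LE| = 56.76 ✓.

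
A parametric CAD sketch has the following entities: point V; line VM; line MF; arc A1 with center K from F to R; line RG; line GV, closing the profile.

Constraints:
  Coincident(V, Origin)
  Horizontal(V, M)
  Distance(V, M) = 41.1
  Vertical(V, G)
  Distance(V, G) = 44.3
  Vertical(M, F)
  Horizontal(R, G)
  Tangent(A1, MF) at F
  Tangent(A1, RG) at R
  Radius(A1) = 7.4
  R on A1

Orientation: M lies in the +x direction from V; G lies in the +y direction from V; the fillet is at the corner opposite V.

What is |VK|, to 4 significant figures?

49.97

V and G share the same x with |VG| = 44.3 and G on the +y side, so G = (0.000, 44.30). The virtual corner opposite V is at (41.10, 44.30). Since A1 is tangent to MF there, KF ⟂ MF and the tangent condition forces KR to be normal to RG, with radius 7.4, so the center K sits 7.4 in from both sides at K = (33.70, 36.90). Then |VK| = |K − V| = 49.97.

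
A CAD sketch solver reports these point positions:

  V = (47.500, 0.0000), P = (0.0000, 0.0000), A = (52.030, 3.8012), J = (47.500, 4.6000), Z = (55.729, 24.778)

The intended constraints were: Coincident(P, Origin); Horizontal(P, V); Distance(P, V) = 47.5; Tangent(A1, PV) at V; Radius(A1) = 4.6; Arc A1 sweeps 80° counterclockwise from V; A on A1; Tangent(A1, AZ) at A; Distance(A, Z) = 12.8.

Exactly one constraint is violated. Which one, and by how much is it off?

Distance(A, Z) = 12.8 — off by 8.50.

P = (0.00, 0.00) ✓; P.y = 0.00, V.y = 0.00 ✓; |PV| = 47.50 ✓; ∠(JV, VP) = 90.00° ✓; |JV| = 4.600 ✓; bearing(J→A) − bearing(J→V) = 80.00° ✓; |JA| = 4.600 ✓; ∠(JA, AZ) = 90.00° ✓; |AZ| = 21.30 ✗.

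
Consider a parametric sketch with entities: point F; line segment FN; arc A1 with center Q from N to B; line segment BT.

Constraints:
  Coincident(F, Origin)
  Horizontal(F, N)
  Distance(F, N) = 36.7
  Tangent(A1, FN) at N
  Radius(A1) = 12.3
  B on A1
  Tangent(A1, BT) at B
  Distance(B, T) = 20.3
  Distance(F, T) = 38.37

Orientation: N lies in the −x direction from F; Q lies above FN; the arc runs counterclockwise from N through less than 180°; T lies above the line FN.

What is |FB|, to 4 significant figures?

26.83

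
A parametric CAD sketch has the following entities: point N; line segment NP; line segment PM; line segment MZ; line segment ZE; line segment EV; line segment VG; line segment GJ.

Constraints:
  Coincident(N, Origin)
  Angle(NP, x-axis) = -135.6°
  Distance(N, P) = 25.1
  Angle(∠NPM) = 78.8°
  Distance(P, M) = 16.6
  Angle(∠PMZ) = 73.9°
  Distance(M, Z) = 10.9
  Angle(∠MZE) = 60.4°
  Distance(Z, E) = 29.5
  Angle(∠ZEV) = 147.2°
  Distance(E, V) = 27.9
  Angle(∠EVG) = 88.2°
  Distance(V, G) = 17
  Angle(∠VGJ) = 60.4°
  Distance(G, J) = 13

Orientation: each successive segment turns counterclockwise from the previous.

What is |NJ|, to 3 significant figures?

53.5

∠EVG = 88.2° gives VG at -44.1° from the x-axis; with |VG| = 17.0, G = (-37.6, -53.6). ∠VGJ = 60.4° gives GJ at 75.5° from the x-axis; with |GJ| = 13.0, J = (-34.3, -41.0). Then |NJ| = |J − N| = 53.5.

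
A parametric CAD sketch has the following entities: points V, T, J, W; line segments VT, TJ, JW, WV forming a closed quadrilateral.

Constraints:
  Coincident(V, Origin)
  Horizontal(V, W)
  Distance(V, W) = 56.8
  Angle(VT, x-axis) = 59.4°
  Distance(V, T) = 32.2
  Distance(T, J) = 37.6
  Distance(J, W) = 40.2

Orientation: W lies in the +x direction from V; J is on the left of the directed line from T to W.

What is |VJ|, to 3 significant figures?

65.5

Checks: |TJ| = 37.60 ✓; |JW| = 40.20 ✓.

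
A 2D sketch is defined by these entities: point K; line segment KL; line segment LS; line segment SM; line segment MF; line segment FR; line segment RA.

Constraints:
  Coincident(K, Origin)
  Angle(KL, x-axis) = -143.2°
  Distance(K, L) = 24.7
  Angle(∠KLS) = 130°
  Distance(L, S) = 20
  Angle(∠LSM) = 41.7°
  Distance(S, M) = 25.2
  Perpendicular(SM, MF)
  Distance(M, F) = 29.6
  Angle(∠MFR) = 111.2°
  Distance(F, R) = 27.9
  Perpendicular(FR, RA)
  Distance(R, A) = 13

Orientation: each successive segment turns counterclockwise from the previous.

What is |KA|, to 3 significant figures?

48.3

∠MFR = 111.2° gives FR at -156° from the x-axis; with |FR| = 27.9, R = (-49.6, -7.32). The perpendicularity gives RA at right angles to FR, so RA runs at -66.1°; with |RA| = 13.0, A = (-44.3, -19.2). Then |KA| = |A − K| = 48.3.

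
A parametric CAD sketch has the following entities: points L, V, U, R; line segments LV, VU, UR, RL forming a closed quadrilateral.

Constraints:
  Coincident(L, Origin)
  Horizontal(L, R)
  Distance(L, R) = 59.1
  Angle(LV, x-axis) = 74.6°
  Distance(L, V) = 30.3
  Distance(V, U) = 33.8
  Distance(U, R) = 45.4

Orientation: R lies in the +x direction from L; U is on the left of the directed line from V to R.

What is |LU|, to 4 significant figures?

57.11

Checks: |VU| = 33.80 ✓; |UR| = 45.40 ✓.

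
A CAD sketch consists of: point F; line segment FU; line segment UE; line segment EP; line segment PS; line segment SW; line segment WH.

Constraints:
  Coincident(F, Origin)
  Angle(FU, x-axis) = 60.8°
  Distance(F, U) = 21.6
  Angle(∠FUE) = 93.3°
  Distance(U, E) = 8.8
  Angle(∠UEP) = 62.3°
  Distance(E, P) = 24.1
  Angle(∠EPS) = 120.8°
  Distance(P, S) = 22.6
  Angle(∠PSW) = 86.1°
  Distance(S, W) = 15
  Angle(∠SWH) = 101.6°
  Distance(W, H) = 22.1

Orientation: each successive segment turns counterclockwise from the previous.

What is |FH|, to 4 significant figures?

18.23

F is at the origin; FU runs at 60.8° with length 21.6, so U = (10.54, 18.86). ∠FUE = 93.3° gives UE at 147.5° from the x-axis; with |UE| = 8.8, E = (3.116, 23.58). ∠UEP = 62.3° gives EP at -94.80° from the x-axis; with |EP| = 24.1, P = (1.099, -0.4321). ∠EPS = 120.8° gives PS at -35.60° from the x-axis; with |PS| = 22.6, S = (19.48, -13.59). ∠PSW = 86.1° gives SW at 58.30° from the x-axis; with |SW| = 15.0, W = (27.36, -0.8259). ∠SWH = 101.6° gives WH at 136.7° from the x-axis; with |WH| = 22.1, H = (11.27, 14.33). Then |FH| = |H − F| = 18.23.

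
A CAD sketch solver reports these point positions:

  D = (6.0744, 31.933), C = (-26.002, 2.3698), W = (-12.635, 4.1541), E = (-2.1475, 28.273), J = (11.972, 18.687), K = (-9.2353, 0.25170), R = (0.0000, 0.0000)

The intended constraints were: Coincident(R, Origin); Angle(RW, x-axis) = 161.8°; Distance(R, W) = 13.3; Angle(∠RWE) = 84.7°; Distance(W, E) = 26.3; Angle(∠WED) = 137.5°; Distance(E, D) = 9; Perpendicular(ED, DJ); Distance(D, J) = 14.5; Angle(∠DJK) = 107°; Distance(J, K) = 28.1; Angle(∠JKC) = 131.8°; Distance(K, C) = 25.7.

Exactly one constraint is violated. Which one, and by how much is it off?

Distance(K, C) = 25.7 — off by 8.80.

R = (0.00, 0.00) ✓; RW at 161.8° ✓; |RW| = 13.30 ✓; ∠RWE = 84.70° ✓; |WE| = 26.30 ✓; ∠WED = 137.5° ✓; |ED| = 9.000 ✓; ∠(ED, DJ) = 90.00° ✓; |DJ| = 14.50 ✓; ∠DJK = 107.0° ✓; |JK| = 28.10 ✓; ∠JKC = 131.8° ✓; |KC| = 16.90 ✗.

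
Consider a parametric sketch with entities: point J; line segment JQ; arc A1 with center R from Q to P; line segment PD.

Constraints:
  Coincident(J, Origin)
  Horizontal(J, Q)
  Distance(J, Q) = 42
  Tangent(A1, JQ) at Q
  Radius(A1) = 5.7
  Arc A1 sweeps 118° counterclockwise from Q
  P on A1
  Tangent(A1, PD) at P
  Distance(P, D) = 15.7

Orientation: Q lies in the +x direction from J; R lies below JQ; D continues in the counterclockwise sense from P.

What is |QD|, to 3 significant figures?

22.4

On A1, Q sits at bearing 90° from R; a 118° counterclockwise sweep puts P at bearing 208°, so P = R + 5.7·(cos 208°, sin 208°) = (37.0, -8.38). Since A1 is tangent to PD there, RP ⟂ PD, so PD runs along (−sin 208°, cos 208°); with |PD| = 15.7, D = (44.3, -22.2). Then |QD| = |D − Q| = 22.4.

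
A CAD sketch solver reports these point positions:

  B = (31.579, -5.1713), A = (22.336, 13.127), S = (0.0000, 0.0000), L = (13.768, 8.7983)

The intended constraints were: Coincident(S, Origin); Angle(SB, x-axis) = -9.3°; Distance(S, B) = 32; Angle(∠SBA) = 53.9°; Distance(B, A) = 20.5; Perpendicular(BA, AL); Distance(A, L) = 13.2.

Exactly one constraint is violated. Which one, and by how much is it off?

Distance(A, L) = 13.2 — off by 3.60.

S = (0.00, 0.00) ✓; SB at -9.300° ✓; |SB| = 32.00 ✓; ∠SBA = 53.90° ✓; |BA| = 20.50 ✓; ∠(BA, AL) = 90.00° ✓; |AL| = 9.599 ✗.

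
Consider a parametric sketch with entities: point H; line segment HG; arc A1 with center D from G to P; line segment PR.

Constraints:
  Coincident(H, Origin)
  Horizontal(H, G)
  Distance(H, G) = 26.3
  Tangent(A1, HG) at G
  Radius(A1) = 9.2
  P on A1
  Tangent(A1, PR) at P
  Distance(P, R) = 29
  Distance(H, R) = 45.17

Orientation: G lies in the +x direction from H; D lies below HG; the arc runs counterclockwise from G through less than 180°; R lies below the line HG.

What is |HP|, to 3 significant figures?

20.3

H is at the origin; HG is horizontal with |HG| = 26.3 and G on the +x side, so G = (26.3, 0.00). The tangent condition forces DG to be normal to HG, so D = G + (0, -9.2) = (26.3, -9.20). Since DP ⟂ PR (tangency), |DR| = √(9.2² + 29.0²) = 30.4 regardless of where P sits on A1. So R lies on both circle(H, 45.17) and circle(D, 30.4); the below-HG intersection is R = (22.2, -39.3). P is the foot of the tangent from R: P = (17.2, -10.8).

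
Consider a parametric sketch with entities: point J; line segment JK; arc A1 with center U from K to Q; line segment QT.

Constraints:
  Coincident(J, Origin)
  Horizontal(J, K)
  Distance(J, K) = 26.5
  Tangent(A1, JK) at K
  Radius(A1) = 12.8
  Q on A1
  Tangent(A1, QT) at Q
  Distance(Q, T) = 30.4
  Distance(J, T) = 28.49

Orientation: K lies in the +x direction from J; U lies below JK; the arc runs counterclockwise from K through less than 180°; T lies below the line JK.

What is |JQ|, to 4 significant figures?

17.22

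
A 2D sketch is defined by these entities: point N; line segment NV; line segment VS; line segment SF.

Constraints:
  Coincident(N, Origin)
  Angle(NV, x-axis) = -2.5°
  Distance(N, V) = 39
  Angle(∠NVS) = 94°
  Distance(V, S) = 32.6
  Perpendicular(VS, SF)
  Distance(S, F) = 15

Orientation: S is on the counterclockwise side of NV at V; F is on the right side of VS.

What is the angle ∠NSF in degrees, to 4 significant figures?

137.8°

∠NVS = 94.0°, so VS runs at -2.5° + (180° − 94.0°) = 83.50° from the x-axis; with |VS| = 32.6, S = V + 32.6·(cos 83.50°, sin 83.50°) = (42.65, 30.69). VS is perpendicular to SF; with |SF| = 15.0 on the right of VS, F = S + 15.0·(0.9936, -0.1132) = (57.56, 28.99). Then cos ∠NSF = SN·SF / (|SN||SF|), giving 137.8°.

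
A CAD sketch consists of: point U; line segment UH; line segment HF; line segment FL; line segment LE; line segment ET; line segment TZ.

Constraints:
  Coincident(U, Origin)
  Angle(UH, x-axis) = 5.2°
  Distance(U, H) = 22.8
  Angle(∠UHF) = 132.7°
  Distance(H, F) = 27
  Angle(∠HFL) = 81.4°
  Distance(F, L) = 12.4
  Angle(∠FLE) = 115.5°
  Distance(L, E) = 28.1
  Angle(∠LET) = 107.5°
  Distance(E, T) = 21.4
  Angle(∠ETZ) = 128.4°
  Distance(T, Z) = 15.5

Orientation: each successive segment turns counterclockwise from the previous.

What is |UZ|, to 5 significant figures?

29.454

∠LET = 107.5° gives ET at -71.900° from the x-axis; with |ET| = 21.4, T = (12.087, -7.2190). ∠ETZ = 128.4° gives TZ at -20.300° from the x-axis; with |TZ| = 15.5, Z = (26.625, -12.597). Then |UZ| = |Z − U| = 29.454.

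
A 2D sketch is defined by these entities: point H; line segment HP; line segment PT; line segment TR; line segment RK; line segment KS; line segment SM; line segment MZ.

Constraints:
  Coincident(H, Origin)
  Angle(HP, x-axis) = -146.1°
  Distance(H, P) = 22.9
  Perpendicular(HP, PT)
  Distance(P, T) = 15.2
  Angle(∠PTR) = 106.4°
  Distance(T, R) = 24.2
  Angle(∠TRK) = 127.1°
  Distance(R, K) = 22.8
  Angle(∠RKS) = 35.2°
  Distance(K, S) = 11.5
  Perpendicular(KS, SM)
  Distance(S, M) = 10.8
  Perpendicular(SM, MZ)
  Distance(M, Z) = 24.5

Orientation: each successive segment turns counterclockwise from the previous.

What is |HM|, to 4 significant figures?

20.88

H is at the origin; HP runs at -146.1° with length 22.9, so P = (-19.01, -12.77). HP ⟂ PT, so PT runs at -56.10°; with |PT| = 15.2, T = (-10.53, -25.39). ∠PTR = 106.4° gives TR at 17.50° from the x-axis; with |TR| = 24.2, R = (12.55, -18.11). ∠TRK = 127.1° gives RK at 70.40° from the x-axis; with |RK| = 22.8, K = (20.20, 3.367). ∠RKS = 35.2° gives KS at -144.8° from the x-axis; with |KS| = 11.5, S = (10.80, -3.262). KS is perpendicular to SM, so SM runs at -54.80°; with |SM| = 10.8, M = (17.03, -12.09). Then |HM| = |M − H| = 20.88.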